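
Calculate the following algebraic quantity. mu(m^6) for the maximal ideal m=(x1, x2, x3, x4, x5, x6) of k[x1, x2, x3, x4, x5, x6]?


Graded Nakayama: mu(m^d) = dim_k (m^d/m^(d+1)) = #degree-6 monomials in 6 vars
C(n+d-1,d)=C(11,6)=462


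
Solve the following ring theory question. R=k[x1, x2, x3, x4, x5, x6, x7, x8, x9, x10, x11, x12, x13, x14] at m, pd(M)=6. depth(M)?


pd+depth=depth(R)=14
depth=14-6=8


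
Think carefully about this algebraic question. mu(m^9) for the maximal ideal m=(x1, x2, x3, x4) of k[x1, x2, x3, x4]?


Graded Nakayama: mu(m^d) = dim_k (m^d/m^(d+1)) = #degree-9 monomials in 4 vars
C(n+d-1,d)=C(12,9)=220


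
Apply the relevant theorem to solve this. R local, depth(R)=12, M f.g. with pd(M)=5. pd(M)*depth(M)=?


pd+depth=12
depth=12-5=7
pd*depth=5*7=35


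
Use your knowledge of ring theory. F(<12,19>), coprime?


gcd(12,19)=1 => F=ab-a-b=12*19-12-19=228-31=197


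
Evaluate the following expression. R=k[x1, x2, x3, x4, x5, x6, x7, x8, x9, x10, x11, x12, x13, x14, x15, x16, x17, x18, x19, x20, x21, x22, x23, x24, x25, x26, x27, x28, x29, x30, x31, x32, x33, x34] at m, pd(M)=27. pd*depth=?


pd+depth=34
depth=34-27=7
pd*depth=27*7=189


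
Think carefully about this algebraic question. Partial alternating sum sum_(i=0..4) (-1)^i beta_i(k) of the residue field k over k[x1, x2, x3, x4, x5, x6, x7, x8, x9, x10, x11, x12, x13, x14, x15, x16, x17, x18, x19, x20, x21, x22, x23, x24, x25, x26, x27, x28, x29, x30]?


Koszul resolution: beta_i(k)=C(n,i), n=30
sum_(i=0..p) (-1)^i C(n,i) = (-1)^p C(n-1,p)
(-1)^4*C(29,4) = (-1)^4*23751 = 23751


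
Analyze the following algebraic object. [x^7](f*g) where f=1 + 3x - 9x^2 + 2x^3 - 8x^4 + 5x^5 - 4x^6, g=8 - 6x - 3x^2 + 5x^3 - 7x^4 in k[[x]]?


[x^7] = sum a_i*b_j, i+j=7
  2*-7=-14
  -8*5=-40
  5*-3=-15
  -4*-6=24
Sum=-45


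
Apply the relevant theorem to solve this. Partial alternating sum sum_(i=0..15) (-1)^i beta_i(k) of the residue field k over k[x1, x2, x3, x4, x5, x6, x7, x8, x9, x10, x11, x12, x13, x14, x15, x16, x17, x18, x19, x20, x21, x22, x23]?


Koszul resolution: beta_i(k)=C(n,i), n=23
sum_(i=0..p) (-1)^i C(n,i) = (-1)^p C(n-1,p)
(-1)^15*C(22,15) = (-1)^15*170544 = -170544


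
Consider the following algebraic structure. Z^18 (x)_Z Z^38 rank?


rank(M(x)N) = rank(M)*rank(N)
18*38 = 684


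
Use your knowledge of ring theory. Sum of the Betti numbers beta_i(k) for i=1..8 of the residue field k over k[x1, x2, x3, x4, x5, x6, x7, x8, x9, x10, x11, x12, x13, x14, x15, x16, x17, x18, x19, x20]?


Koszul resolution: beta_i(k)=C(n,i), n=20
C(20,1)=20, C(20,2)=190, C(20,3)=1140, C(20,4)=4845, C(20,5)=15504, C(20,6)=38760, C(20,7)=77520, C(20,8)=125970
Sum=263949


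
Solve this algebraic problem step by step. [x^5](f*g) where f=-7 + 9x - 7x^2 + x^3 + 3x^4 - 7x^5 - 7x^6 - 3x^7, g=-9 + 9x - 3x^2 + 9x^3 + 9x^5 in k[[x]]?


[x^5] = sum a_i*b_j, i+j=5
  -7*9=-63
  -7*9=-63
  1*-3=-3
  3*9=27
  -7*-9=63
Sum=-39


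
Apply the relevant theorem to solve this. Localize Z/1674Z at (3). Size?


3-primary part: 1674=3^3*62
Size=3^3=27


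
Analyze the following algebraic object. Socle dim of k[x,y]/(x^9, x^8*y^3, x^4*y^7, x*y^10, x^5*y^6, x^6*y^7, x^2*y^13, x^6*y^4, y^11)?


Socle = ann(m) = span of standard monomials u with x*u, y*u in I (staircase corners).
Redundant generators: x^6*y^7, x^2*y^13
Minimal generators: x^9, x^8*y^3, x^6*y^4, x^5*y^6, x^4*y^7, x*y^10, y^11
Corners: y^10, x^3y^9, x^4y^6, x^5y^5, x^7y^3, x^8y^2
Socle dim=6


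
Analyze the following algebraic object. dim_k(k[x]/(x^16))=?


Basis: 1,x,...,x^15
dim=16


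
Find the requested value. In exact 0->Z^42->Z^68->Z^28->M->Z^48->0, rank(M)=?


Alt sum=0:
(-1)^0*42 + (-1)^1*68 + (-1)^2*28 + (-1)^3*? + (-1)^4*48=0
rank(M)=50


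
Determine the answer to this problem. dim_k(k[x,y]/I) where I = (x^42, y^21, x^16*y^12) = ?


k[x,y]/I, I = (x^42, y^21, x^16*y^12)
Rect: 42x21=882. Corner: (42-16)x(21-12)=234.
dim = 882-234 = 648


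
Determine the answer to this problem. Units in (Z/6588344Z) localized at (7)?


Local ring = Z/823543Z.
phi(823543) = 7^6*(7-1) = 705894


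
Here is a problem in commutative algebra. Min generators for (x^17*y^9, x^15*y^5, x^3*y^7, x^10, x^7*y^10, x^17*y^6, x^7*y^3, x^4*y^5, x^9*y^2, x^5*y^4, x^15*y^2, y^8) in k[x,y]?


Remove redundant (divisible by others).
x^15*y^5 redundant.
x^17*y^9 redundant.
x^15*y^2 redundant.
x^17*y^6 redundant.
x^7*y^10 redundant.
Min: x^10, x^9*y^2, x^7*y^3, x^5*y^4, x^4*y^5, x^3*y^7, y^8
Count=7


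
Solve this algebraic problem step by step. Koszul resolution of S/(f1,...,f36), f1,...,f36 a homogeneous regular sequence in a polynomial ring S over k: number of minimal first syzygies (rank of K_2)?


Regular sequence => Koszul complex is the minimal free resolution.
Syz_1 minimally generated by Koszul relations f_i*e_j - f_j*e_i (i<j): mu(Syz_1) = beta_2 = C(m,2) = m(m-1)/2
m=36
36*35/2 = 630


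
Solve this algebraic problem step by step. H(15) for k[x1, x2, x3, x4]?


C(d+n-1,n-1)=C(18,3)=816


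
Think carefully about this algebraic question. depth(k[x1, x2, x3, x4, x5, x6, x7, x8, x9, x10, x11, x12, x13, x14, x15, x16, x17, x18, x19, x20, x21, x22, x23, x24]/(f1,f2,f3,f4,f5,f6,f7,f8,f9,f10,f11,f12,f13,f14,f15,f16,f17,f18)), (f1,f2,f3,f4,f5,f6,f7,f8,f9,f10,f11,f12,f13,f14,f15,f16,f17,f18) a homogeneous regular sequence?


depth(R)=24
depth(R/I)=24-18=6


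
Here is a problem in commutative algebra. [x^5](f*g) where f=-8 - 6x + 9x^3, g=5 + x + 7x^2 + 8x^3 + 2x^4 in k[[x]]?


[x^5] = sum a_i*b_j, i+j=5
  -6*2=-12
  9*7=63
Sum=51


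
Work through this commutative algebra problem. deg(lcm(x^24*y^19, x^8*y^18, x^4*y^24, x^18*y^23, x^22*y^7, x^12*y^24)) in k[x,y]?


lcm = componentwise max:
x: max(24,8,4,18,22,12)=24
y: max(19,18,24,23,7,24)=24
Total=24+24=48


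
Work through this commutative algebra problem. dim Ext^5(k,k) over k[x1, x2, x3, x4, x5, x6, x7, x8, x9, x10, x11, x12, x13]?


C(n,i)=C(13,5)=1287


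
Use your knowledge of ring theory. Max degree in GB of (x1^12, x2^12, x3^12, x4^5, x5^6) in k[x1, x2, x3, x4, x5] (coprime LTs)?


Pure powers, coprime LTs => already GB.
Degrees: 12, 12, 12, 5, 6
Max=12


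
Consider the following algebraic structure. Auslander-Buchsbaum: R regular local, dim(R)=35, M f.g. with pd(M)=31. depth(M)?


pd+depth=depth(R)=35
depth=35-31=4


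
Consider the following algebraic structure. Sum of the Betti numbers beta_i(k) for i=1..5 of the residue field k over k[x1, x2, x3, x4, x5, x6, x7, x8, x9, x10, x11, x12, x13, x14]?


Koszul resolution: beta_i(k)=C(n,i), n=14
C(14,1)=14, C(14,2)=91, C(14,3)=364, C(14,4)=1001, C(14,5)=2002
Sum=3472


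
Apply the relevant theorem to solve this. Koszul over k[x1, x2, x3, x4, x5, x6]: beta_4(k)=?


C(n,i)=C(6,4)=15


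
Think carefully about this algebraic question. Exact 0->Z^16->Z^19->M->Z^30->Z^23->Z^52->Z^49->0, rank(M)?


Alt sum=0:
(-1)^0*16 + (-1)^1*19 + (-1)^2*? + (-1)^3*30 + (-1)^4*23 + (-1)^5*52 + (-1)^6*49=0
rank(M)=13


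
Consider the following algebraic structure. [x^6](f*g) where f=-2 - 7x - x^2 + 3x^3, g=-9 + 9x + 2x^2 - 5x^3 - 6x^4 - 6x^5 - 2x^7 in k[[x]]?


[x^6] = sum a_i*b_j, i+j=6
  -7*-6=42
  -1*-6=6
  3*-5=-15
Sum=33


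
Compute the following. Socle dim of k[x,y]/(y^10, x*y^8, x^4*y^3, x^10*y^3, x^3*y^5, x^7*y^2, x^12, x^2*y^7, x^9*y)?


Socle = ann(m) = span of standard monomials u with x*u, y*u in I (staircase corners).
Redundant generators: x^10*y^3
Minimal generators: x^12, x^9*y, x^7*y^2, x^4*y^3, x^3*y^5, x^2*y^7, x*y^8, y^10
Corners: y^9, xy^7, x^2y^6, x^3y^4, x^6y^2, x^8y, x^11
Socle dim=7


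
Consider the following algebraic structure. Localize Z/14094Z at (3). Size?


3-primary part: 14094=3^5*58
Size=3^5=243


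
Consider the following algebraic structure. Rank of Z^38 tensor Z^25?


rank(M(x)N) = rank(M)*rank(N)
38*25 = 950


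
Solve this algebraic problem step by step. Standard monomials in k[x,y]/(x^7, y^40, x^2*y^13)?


k[x,y]/I, I = (x^7, y^40, x^2*y^13)
Rect: 7x40=280. Corner: (7-2)x(40-13)=135.
dim = 280-135 = 145


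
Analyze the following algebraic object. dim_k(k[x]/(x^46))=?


Basis: 1,x,...,x^45
dim=46


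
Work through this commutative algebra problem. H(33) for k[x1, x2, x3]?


C(d+n-1,n-1)=C(35,2)=595


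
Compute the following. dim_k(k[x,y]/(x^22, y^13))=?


Basis: x^i*y^j, i<22, j<13
22*13=286


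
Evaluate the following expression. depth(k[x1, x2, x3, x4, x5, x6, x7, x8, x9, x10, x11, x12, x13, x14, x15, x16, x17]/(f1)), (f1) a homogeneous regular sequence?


depth(R)=17
depth(R/I)=17-1=16


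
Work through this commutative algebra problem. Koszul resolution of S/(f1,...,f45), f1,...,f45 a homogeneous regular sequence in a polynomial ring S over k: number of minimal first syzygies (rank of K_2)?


Regular sequence => Koszul complex is the minimal free resolution.
Syz_1 minimally generated by Koszul relations f_i*e_j - f_j*e_i (i<j): mu(Syz_1) = beta_2 = C(m,2) = m(m-1)/2
m=45
45*44/2 = 990


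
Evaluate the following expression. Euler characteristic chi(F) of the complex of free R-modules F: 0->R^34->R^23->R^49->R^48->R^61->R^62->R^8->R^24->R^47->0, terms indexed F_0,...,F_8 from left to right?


chi = sum (-1)^i * rank:
(-1)^0*34=34
(-1)^1*23=-23
(-1)^2*49=49
(-1)^3*48=-48
(-1)^4*61=61
(-1)^5*62=-62
(-1)^6*8=8
(-1)^7*24=-24
(-1)^8*47=47
chi=42


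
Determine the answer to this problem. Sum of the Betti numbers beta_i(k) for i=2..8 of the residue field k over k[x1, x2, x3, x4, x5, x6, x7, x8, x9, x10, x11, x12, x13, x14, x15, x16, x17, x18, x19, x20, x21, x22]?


Koszul resolution: beta_i(k)=C(n,i), n=22
C(22,2)=231, C(22,3)=1540, C(22,4)=7315, C(22,5)=26334, C(22,6)=74613, C(22,7)=170544, C(22,8)=319770
Sum=600347


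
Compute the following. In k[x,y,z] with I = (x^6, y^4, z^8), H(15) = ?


Need i<6, j<4, k<8 with i+j+k=15.
For each i, j ranges over max(0,15-i-7)..min(3,15-i):
  i=0: j in [8,3] -> 0
  i=1: j in [7,3] -> 0
  i=2: j in [6,3] -> 0
  i=3: j in [5,3] -> 0
  i=4: j in [4,3] -> 0
  i=5: j in [3,3] -> 1
H(15) = 0+0+0+0+0+1 = 1


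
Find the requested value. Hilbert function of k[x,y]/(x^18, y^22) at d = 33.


k[x,y], I = (x^18, y^22), d = 33
Need i < 18 and d-i < 22.
Range: 12 <= i <= 17.
H(33) = 6


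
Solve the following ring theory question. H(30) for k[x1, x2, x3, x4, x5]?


C(d+n-1,n-1)=C(34,4)=46376


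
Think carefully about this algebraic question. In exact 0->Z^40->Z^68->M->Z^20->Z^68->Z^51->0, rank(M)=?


Alt sum=0:
(-1)^0*40 + (-1)^1*68 + (-1)^2*? + (-1)^3*20 + (-1)^4*68 + (-1)^5*51=0
rank(M)=31


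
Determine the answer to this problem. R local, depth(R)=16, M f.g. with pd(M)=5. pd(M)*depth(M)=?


pd+depth=16
depth=16-5=11
pd*depth=5*11=55


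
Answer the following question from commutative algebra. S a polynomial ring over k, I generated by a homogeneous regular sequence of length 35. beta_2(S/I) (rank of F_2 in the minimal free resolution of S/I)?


Regular sequence => Koszul complex is the minimal free resolution.
Syz_1 minimally generated by Koszul relations f_i*e_j - f_j*e_i (i<j): mu(Syz_1) = beta_2 = C(m,2) = m(m-1)/2
m=35
35*34/2 = 595


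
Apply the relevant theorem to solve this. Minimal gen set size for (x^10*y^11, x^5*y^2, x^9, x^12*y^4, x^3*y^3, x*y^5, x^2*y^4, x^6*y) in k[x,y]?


Remove redundant (divisible by others).
x^12*y^4 redundant.
x^10*y^11 redundant.
Min: x^9, x^6*y, x^5*y^2, x^3*y^3, x^2*y^4, x*y^5
Count=6


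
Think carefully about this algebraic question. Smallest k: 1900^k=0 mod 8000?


1900^k mod 8000:
k=1: 1900
k=2: 2000
k=3: 0
First zero at k = 3


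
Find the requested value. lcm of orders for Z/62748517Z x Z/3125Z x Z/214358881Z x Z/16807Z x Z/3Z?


Exponent = lcm of the cyclic orders; pairwise coprime => product.
13^7*5^5*11^8*7^5*3^1=62748517*3125*214358881*16807*3=2119368249754827374428125


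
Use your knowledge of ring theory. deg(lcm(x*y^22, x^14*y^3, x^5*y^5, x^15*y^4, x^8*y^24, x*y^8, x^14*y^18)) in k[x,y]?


lcm = componentwise max:
x: max(1,14,5,15,8,1,14)=15
y: max(22,3,5,4,24,8,18)=24
Total=15+24=39


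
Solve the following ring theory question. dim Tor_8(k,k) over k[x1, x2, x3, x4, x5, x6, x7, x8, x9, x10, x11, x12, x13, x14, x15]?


Koszul: C(n,i)=C(15,8)=6435


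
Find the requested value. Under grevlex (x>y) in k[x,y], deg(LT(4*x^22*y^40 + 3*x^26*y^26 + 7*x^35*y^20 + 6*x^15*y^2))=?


LT: 4*x^22*y^40
deg_x=22, deg_y=40
Total=22+40=62


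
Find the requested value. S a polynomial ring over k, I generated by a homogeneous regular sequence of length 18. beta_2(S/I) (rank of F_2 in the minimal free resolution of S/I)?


Regular sequence => Koszul complex is the minimal free resolution.
Syz_1 minimally generated by Koszul relations f_i*e_j - f_j*e_i (i<j): mu(Syz_1) = beta_2 = C(m,2) = m(m-1)/2
m=18
18*17/2 = 153


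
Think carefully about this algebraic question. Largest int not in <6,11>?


gcd(6,11)=1 => F=ab-a-b=6*11-6-11=66-17=49


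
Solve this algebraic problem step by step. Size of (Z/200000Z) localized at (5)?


5-primary part: 200000=5^5*64
Size=5^5=3125


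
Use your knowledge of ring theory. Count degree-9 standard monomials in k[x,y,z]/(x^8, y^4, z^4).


Need i<8, j<4, k<4 with i+j+k=9.
For each i, j ranges over max(0,9-i-3)..min(3,9-i):
  i=0: j in [6,3] -> 0
  i=1: j in [5,3] -> 0
  i=2: j in [4,3] -> 0
  i=3: j in [3,3] -> 1
  i=4: j in [2,3] -> 2
  i=5: j in [1,3] -> 3
  i=6: j in [0,3] -> 4
  i=7: j in [0,2] -> 3
H(9) = 0+0+0+1+2+3+4+3 = 13


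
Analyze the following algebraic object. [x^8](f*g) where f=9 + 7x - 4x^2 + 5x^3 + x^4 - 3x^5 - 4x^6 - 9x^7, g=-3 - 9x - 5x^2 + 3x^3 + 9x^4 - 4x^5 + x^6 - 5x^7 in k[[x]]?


[x^8] = sum a_i*b_j, i+j=8
  7*-5=-35
  -4*1=-4
  5*-4=-20
  1*9=9
  -3*3=-9
  -4*-5=20
  -9*-9=81
Sum=42


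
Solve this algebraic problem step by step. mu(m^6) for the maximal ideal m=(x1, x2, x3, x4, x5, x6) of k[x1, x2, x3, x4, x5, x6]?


Graded Nakayama: mu(m^d) = dim_k (m^d/m^(d+1)) = #degree-6 monomials in 6 vars
C(n+d-1,d)=C(11,6)=462


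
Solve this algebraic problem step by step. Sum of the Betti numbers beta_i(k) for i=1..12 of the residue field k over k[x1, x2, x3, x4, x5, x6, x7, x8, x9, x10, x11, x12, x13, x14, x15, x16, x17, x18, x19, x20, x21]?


Koszul resolution: beta_i(k)=C(n,i), n=21
C(21,1)=21, C(21,2)=210, C(21,3)=1330, C(21,4)=5985, C(21,5)=20349, C(21,6)=54264, C(21,7)=116280, C(21,8)=203490, C(21,9)=293930, C(21,10)=352716, C(21,11)=352716, C(21,12)=293930
Sum=1695221


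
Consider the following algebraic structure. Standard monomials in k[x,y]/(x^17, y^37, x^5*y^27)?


k[x,y]/I, I = (x^17, y^37, x^5*y^27)
Rect: 17x37=629. Corner: (17-5)x(37-27)=120.
dim = 629-120 = 509


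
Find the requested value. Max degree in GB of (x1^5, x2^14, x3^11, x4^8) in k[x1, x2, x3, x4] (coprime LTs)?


Pure powers, coprime LTs => already GB.
Degrees: 5, 14, 11, 8
Max=14


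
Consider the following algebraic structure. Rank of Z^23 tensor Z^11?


rank(M(x)N) = rank(M)*rank(N)
23*11 = 253


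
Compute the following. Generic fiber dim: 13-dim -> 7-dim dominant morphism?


dim(fiber)=dim(X)-dim(Y)=13-7=6


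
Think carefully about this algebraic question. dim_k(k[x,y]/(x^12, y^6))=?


Basis: x^i*y^j, i<12, j<6
12*6=72


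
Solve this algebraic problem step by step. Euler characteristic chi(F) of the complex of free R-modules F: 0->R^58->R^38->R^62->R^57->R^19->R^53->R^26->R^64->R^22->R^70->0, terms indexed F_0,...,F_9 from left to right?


chi = sum (-1)^i * rank:
(-1)^0*58=58
(-1)^1*38=-38
(-1)^2*62=62
(-1)^3*57=-57
(-1)^4*19=19
(-1)^5*53=-53
(-1)^6*26=26
(-1)^7*64=-64
(-1)^8*22=22
(-1)^9*70=-70
chi=-95


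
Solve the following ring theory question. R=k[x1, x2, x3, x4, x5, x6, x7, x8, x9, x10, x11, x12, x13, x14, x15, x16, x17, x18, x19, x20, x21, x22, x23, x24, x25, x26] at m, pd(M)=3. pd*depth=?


pd+depth=26
depth=26-3=23
pd*depth=3*23=69


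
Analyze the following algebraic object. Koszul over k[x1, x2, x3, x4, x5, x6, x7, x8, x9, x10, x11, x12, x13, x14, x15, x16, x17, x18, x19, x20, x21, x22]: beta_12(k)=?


C(n,i)=C(22,12)=646646


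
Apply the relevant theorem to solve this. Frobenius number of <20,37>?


gcd(20,37)=1 => F=ab-a-b=20*37-20-37=740-57=683


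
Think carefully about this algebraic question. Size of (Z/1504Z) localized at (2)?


2-primary part: 1504=2^5*47
Size=2^5=32


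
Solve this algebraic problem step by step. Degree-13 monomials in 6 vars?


C(d+n-1,n-1)=C(18,5)=8568


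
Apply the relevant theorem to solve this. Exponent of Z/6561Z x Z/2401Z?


Exponent = lcm of the cyclic orders; pairwise coprime => product.
3^8*7^4=6561*2401=15752961


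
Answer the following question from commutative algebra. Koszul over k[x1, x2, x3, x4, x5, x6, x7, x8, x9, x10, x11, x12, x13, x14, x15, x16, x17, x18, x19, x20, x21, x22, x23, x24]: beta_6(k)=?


C(n,i)=C(24,6)=134596


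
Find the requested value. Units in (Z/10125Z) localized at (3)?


Local ring = Z/81Z.
phi(81) = 3^3*(3-1) = 54


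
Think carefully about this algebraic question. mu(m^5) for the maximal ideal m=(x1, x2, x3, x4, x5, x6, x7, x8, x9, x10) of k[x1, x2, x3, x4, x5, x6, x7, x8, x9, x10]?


Graded Nakayama: mu(m^d) = dim_k (m^d/m^(d+1)) = #degree-5 monomials in 10 vars
C(n+d-1,d)=C(14,5)=2002


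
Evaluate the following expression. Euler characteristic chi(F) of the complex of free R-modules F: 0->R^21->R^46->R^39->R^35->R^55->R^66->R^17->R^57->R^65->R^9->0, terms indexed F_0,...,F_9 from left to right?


chi = sum (-1)^i * rank:
(-1)^0*21=21
(-1)^1*46=-46
(-1)^2*39=39
(-1)^3*35=-35
(-1)^4*55=55
(-1)^5*66=-66
(-1)^6*17=17
(-1)^7*57=-57
(-1)^8*65=65
(-1)^9*9=-9
chi=-16


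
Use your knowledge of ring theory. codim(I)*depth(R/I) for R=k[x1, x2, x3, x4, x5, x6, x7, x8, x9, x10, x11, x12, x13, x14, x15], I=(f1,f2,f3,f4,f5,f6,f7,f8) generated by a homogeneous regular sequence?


codim=8, depth=dim(R/I)=15-8=7
Product=8*7=56


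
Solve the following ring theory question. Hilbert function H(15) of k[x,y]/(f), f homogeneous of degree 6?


H(t)=d for t>=d-1.
d=6, t=15
H(15)=6


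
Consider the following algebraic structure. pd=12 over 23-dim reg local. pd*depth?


pd+depth=23
depth=23-12=11
pd*depth=12*11=132


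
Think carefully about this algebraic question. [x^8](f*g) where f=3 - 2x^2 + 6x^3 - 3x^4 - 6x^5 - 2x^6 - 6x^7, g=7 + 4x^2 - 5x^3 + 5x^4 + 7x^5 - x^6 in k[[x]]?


[x^8] = sum a_i*b_j, i+j=8
  -2*-1=2
  6*7=42
  -3*5=-15
  -6*-5=30
  -2*4=-8
Sum=51


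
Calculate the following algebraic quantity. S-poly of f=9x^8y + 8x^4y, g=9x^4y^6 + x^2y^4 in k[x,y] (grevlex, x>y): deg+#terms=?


LT(f)=9x^8y, LT(g)=9x^4y^6
lcm(LM)=x^8y^6
S(f,g) (scaled by 81 to clear denominators) = 9y^5*f - 9x^4*g = -9x^6y^4 + 72x^4y^6
2 terms, deg 10.
10+2=12


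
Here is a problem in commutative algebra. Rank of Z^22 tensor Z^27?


rank(M(x)N) = rank(M)*rank(N)
22*27 = 594


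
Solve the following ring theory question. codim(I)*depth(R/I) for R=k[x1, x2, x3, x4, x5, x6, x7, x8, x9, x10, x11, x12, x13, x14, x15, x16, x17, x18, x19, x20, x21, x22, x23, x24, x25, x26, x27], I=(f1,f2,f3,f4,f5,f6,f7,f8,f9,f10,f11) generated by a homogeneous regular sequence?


codim=11, depth=dim(R/I)=27-11=16
Product=11*16=176


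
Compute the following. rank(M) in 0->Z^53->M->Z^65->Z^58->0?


Alt sum=0:
(-1)^0*53 + (-1)^1*? + (-1)^2*65 + (-1)^3*58=0
rank(M)=60


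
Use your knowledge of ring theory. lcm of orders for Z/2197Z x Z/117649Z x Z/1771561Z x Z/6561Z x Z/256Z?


Exponent = lcm of the cyclic orders; pairwise coprime => product.
13^3*7^6*11^6*3^8*2^8=2197*117649*1771561*6561*256=769102832889178115328


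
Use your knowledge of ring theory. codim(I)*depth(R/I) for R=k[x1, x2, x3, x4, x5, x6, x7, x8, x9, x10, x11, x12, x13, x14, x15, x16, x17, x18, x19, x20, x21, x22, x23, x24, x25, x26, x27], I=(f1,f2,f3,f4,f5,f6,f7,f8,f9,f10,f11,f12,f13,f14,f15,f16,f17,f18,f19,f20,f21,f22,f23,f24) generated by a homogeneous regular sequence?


codim=24, depth=dim(R/I)=27-24=3
Product=24*3=72


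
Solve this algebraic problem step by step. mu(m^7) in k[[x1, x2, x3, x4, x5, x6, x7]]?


C(n+d-1,d)=C(13,7)=1716


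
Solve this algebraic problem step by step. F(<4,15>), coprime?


gcd(4,15)=1 => F=ab-a-b=4*15-4-15=60-19=41


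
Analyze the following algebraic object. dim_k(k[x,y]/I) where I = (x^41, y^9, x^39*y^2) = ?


k[x,y]/I, I = (x^41, y^9, x^39*y^2)
Rect: 41x9=369. Corner: (41-39)x(9-2)=14.
dim = 369-14 = 355


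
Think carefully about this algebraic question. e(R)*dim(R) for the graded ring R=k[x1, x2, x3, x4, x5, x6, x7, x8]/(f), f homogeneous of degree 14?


e(R)=deg(f)=14, dim(R)=8-1=7
e*dim=14*7=98


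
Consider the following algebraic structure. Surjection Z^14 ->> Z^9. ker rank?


rank(ker) = 14-9 = 5


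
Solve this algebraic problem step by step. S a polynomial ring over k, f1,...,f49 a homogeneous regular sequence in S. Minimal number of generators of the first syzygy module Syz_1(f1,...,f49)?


Regular sequence => Koszul complex is the minimal free resolution.
Syz_1 minimally generated by Koszul relations f_i*e_j - f_j*e_i (i<j): mu(Syz_1) = beta_2 = C(m,2) = m(m-1)/2
m=49
49*48/2 = 1176


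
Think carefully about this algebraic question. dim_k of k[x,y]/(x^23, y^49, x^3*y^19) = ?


k[x,y]/I, I = (x^23, y^49, x^3*y^19)
Rect: 23x49=1127. Corner: (23-3)x(49-19)=600.
dim = 1127-600 = 527


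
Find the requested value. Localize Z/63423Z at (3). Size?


3-primary part: 63423=3^7*29
Size=3^7=2187


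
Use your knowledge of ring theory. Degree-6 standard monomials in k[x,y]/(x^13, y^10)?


k[x,y], I = (x^13, y^10), d = 6
Need i < 13 and d-i < 10.
Range: 0 <= i <= 6.
H(6) = 7


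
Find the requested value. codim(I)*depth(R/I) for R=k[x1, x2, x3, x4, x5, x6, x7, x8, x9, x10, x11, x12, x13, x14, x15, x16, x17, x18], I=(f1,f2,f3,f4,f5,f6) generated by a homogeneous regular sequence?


codim=6, depth=dim(R/I)=18-6=12
Product=6*12=72


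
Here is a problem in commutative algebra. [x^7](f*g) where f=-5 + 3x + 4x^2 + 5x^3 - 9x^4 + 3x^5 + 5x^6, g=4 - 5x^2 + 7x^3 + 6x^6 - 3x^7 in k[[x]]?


[x^7] = sum a_i*b_j, i+j=7
  -5*-3=15
  3*6=18
  -9*7=-63
  3*-5=-15
Sum=-45


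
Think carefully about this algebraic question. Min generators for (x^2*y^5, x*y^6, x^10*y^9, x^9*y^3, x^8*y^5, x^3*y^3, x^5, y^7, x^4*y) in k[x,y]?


Remove redundant (divisible by others).
x^9*y^3 redundant.
x^8*y^5 redundant.
x^10*y^9 redundant.
Min: x^5, x^4*y, x^3*y^3, x^2*y^5, x*y^6, y^7
Count=6


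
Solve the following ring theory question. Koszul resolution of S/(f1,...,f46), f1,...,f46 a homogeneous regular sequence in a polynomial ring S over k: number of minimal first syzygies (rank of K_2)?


Regular sequence => Koszul complex is the minimal free resolution.
Syz_1 minimally generated by Koszul relations f_i*e_j - f_j*e_i (i<j): mu(Syz_1) = beta_2 = C(m,2) = m(m-1)/2
m=46
46*45/2 = 1035


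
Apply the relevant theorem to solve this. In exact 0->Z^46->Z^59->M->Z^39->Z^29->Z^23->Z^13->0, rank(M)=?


Alt sum=0:
(-1)^0*46 + (-1)^1*59 + (-1)^2*? + (-1)^3*39 + (-1)^4*29 + (-1)^5*23 + (-1)^6*13=0
rank(M)=33


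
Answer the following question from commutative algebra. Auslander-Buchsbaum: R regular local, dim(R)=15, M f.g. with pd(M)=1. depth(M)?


pd+depth=depth(R)=15
depth=15-1=14


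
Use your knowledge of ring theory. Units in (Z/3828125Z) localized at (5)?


Local ring = Z/78125Z.
phi(78125) = 5^6*(5-1) = 62500


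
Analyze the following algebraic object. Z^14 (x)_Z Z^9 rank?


rank(M(x)N) = rank(M)*rank(N)
14*9 = 126


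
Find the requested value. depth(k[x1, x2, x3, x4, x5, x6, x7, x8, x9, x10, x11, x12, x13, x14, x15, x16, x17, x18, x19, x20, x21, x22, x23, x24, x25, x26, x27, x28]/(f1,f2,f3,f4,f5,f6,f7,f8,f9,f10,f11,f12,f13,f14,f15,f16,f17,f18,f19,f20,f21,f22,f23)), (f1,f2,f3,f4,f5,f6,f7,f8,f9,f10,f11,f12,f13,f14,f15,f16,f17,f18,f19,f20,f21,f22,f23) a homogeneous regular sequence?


depth(R)=28
depth(R/I)=28-23=5


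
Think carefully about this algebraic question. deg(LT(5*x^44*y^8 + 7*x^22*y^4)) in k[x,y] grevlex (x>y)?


LT: 5*x^44*y^8
deg_x=44, deg_y=8
Total=44+8=52


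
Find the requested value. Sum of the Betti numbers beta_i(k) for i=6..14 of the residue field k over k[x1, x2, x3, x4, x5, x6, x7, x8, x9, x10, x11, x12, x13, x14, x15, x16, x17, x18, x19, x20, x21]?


Koszul resolution: beta_i(k)=C(n,i), n=21
C(21,6)=54264, C(21,7)=116280, C(21,8)=203490, C(21,9)=293930, C(21,10)=352716, C(21,11)=352716, C(21,12)=293930, C(21,13)=203490, C(21,14)=116280
Sum=1987096


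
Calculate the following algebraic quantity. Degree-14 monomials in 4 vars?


C(d+n-1,n-1)=C(17,3)=680


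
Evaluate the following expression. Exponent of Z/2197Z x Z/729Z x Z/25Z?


Exponent = lcm of the cyclic orders; pairwise coprime => product.
13^3*3^6*5^2=2197*729*25=40040325


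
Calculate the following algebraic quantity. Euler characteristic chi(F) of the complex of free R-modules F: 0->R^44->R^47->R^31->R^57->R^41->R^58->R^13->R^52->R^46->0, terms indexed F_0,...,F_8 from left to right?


chi = sum (-1)^i * rank:
(-1)^0*44=44
(-1)^1*47=-47
(-1)^2*31=31
(-1)^3*57=-57
(-1)^4*41=41
(-1)^5*58=-58
(-1)^6*13=13
(-1)^7*52=-52
(-1)^8*46=46
chi=-39


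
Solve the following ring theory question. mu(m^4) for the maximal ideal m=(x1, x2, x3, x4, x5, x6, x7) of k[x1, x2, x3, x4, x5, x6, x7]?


Graded Nakayama: mu(m^d) = dim_k (m^d/m^(d+1)) = #degree-4 monomials in 7 vars
C(n+d-1,d)=C(10,4)=210


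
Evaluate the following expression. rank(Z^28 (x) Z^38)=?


rank(M(x)N) = rank(M)*rank(N)
28*38 = 1064


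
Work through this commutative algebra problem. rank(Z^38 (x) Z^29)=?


rank(M(x)N) = rank(M)*rank(N)
38*29 = 1102


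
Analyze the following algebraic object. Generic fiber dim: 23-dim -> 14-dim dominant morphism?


dim(fiber)=dim(X)-dim(Y)=23-14=9


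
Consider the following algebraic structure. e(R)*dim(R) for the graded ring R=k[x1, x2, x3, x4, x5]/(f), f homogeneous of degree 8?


e(R)=deg(f)=8, dim(R)=5-1=4
e*dim=8*4=32


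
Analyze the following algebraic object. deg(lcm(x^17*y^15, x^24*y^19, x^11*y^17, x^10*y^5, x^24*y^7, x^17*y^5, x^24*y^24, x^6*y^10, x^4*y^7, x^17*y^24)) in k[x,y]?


lcm = componentwise max:
x: max(17,24,11,10,24,17,24,6,4,17)=24
y: max(15,19,17,5,7,5,24,10,7,24)=24
Total=24+24=48


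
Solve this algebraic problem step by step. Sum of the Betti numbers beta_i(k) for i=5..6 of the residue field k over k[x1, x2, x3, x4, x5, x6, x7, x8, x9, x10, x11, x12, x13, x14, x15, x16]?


Koszul resolution: beta_i(k)=C(n,i), n=16
C(16,5)=4368, C(16,6)=8008
Sum=12376


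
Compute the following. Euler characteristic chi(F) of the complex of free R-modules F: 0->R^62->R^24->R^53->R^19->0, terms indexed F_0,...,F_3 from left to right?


chi = sum (-1)^i * rank:
(-1)^0*62=62
(-1)^1*24=-24
(-1)^2*53=53
(-1)^3*19=-19
chi=72


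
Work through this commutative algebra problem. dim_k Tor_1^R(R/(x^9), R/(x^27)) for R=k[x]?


Tor_1(R/I,R/J)=(I cap J)/IJ=(x^27)/(x^36)
dim=36-27=min(9,27)=9


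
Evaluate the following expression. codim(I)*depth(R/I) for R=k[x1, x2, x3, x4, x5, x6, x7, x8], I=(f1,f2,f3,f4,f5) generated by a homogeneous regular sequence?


codim=5, depth=dim(R/I)=8-5=3
Product=5*3=15


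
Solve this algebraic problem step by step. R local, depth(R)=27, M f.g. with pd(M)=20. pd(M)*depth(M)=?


pd+depth=27
depth=27-20=7
pd*depth=20*7=140


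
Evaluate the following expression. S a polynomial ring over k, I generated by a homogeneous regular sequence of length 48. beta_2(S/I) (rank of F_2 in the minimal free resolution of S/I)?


Regular sequence => Koszul complex is the minimal free resolution.
Syz_1 minimally generated by Koszul relations f_i*e_j - f_j*e_i (i<j): mu(Syz_1) = beta_2 = C(m,2) = m(m-1)/2
m=48
48*47/2 = 1128


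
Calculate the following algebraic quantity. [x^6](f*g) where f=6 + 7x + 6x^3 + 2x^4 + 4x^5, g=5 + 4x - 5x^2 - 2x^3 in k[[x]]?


[x^6] = sum a_i*b_j, i+j=6
  6*-2=-12
  2*-5=-10
  4*4=16
Sum=-6


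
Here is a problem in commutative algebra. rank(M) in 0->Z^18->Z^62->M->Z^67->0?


Alt sum=0:
(-1)^0*18 + (-1)^1*62 + (-1)^2*? + (-1)^3*67=0
rank(M)=111


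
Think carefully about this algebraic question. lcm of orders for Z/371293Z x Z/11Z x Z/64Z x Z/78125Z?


Exponent = lcm of the cyclic orders; pairwise coprime => product.
13^5*11^1*2^6*5^7=371293*11*64*78125=20421115000000


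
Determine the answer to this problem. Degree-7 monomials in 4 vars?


C(d+n-1,n-1)=C(10,3)=120


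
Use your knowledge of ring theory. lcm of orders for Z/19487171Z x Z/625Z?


Exponent = lcm of the cyclic orders; pairwise coprime => product.
11^7*5^4=19487171*625=12179481875


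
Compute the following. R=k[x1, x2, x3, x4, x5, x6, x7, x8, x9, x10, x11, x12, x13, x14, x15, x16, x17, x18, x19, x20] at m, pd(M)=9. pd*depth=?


pd+depth=20
depth=20-9=11
pd*depth=9*11=99


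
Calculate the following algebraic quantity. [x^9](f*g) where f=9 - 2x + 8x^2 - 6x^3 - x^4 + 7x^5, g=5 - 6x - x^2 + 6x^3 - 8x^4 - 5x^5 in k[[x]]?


[x^9] = sum a_i*b_j, i+j=9
  -1*-5=5
  7*-8=-56
Sum=-51


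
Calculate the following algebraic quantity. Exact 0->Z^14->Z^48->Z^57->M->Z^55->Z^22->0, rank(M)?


Alt sum=0:
(-1)^0*14 + (-1)^1*48 + (-1)^2*57 + (-1)^3*? + (-1)^4*55 + (-1)^5*22=0
rank(M)=56


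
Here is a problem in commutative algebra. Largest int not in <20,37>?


gcd(20,37)=1 => F=ab-a-b=20*37-20-37=740-57=683


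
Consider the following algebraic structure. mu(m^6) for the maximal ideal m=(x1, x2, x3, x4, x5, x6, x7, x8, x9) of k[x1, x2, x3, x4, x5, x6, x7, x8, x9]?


Graded Nakayama: mu(m^d) = dim_k (m^d/m^(d+1)) = #degree-6 monomials in 9 vars
C(n+d-1,d)=C(14,6)=3003


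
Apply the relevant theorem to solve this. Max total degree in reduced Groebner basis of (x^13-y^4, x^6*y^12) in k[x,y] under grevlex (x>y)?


LT(f1)=x^13, LT(f2)=x^6y^12, lcm=x^13y^12
S(f1,f2) = y^12*f1 - x^7*f2 = -y^16
Reduced GB = {f1, f2, y^16}; degrees 13, 18, 16
Max = 18


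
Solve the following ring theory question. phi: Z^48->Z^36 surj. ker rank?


rank(ker) = 48-36 = 12


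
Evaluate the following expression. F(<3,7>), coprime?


gcd(3,7)=1 => F=ab-a-b=3*7-3-7=21-10=11


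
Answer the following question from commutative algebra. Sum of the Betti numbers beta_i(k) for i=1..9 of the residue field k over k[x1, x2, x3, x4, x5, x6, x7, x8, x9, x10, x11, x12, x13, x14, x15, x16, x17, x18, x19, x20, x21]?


Koszul resolution: beta_i(k)=C(n,i), n=21
C(21,1)=21, C(21,2)=210, C(21,3)=1330, C(21,4)=5985, C(21,5)=20349, C(21,6)=54264, C(21,7)=116280, C(21,8)=203490, C(21,9)=293930
Sum=695859


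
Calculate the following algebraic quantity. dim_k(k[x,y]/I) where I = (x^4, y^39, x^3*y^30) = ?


k[x,y]/I, I = (x^4, y^39, x^3*y^30)
Rect: 4x39=156. Corner: (4-3)x(39-30)=9.
dim = 156-9 = 147


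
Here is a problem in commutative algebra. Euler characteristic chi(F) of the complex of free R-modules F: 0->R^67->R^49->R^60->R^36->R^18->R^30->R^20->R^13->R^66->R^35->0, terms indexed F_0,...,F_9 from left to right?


chi = sum (-1)^i * rank:
(-1)^0*67=67
(-1)^1*49=-49
(-1)^2*60=60
(-1)^3*36=-36
(-1)^4*18=18
(-1)^5*30=-30
(-1)^6*20=20
(-1)^7*13=-13
(-1)^8*66=66
(-1)^9*35=-35
chi=68


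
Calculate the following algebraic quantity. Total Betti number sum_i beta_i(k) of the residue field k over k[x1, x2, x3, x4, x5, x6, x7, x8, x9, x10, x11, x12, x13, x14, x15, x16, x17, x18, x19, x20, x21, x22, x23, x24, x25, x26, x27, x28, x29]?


Koszul resolution: beta_i(k)=C(n,i), n=29
sum_i C(29,i) = 2^29 = 536870912


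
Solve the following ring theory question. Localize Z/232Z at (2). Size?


2-primary part: 232=2^3*29
Size=2^3=8


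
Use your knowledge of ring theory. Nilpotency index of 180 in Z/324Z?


180^k mod 324:
k=1: 180
k=2: 0
First zero at k = 2


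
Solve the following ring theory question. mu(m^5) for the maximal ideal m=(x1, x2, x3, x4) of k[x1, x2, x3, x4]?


Graded Nakayama: mu(m^d) = dim_k (m^d/m^(d+1)) = #degree-5 monomials in 4 vars
C(n+d-1,d)=C(8,5)=56


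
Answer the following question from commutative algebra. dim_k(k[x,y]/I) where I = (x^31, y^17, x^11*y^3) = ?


k[x,y]/I, I = (x^31, y^17, x^11*y^3)
Rect: 31x17=527. Corner: (31-11)x(17-3)=280.
dim = 527-280 = 247


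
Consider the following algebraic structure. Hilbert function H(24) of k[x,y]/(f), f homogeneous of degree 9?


H(t)=d for t>=d-1.
d=9, t=24
H(24)=9


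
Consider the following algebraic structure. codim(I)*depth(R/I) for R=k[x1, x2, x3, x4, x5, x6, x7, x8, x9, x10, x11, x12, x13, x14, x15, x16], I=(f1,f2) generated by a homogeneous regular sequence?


codim=2, depth=dim(R/I)=16-2=14
Product=2*14=28


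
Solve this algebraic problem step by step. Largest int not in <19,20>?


gcd(19,20)=1 => F=ab-a-b=19*20-19-20=380-39=341


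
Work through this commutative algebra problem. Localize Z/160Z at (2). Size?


2-primary part: 160=2^5*5
Size=2^5=32


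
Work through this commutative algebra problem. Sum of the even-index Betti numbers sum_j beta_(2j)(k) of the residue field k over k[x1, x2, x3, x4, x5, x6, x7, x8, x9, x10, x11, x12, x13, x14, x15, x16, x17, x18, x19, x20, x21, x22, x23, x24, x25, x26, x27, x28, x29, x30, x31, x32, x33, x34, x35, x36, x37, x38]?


Koszul resolution: beta_i(k)=C(n,i), n=38
sum_even C(38,i) = 2^(n-1) = 2^37 = 137438953472


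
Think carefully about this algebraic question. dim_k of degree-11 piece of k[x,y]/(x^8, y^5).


k[x,y], I = (x^8, y^5), d = 11
Need i < 8 and d-i < 5.
Range: 7 <= i <= 7.
H(11) = 1


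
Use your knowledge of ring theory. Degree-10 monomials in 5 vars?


C(d+n-1,n-1)=C(14,4)=1001


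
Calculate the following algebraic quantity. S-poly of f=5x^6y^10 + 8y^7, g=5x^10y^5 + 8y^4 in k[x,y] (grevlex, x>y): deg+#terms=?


LT(f)=5x^6y^10, LT(g)=5x^10y^5
lcm(LM)=x^10y^10
S(f,g) (scaled by 25 to clear denominators) = 5x^4*f - 5y^5*g = 40x^4y^7 - 40y^9
2 terms, deg 11.
11+2=13


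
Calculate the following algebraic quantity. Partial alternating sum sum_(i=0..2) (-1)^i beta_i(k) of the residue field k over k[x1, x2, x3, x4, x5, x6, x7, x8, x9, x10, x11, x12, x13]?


Koszul resolution: beta_i(k)=C(n,i), n=13
sum_(i=0..p) (-1)^i C(n,i) = (-1)^p C(n-1,p)
(-1)^2*C(12,2) = (-1)^2*66 = 66


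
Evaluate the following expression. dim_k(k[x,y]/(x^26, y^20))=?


Basis: x^i*y^j, i<26, j<20
26*20=520


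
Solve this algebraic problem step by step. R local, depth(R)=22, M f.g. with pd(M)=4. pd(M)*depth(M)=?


pd+depth=22
depth=22-4=18
pd*depth=4*18=72


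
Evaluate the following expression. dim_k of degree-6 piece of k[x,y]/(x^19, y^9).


k[x,y], I = (x^19, y^9), d = 6
Need i < 19 and d-i < 9.
Range: 0 <= i <= 6.
H(6) = 7


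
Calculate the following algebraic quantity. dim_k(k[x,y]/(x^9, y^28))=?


Basis: x^i*y^j, i<9, j<28
9*28=252


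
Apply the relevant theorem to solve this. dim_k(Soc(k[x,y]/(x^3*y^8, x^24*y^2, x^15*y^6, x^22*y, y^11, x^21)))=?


Socle = ann(m) = span of standard monomials u with x*u, y*u in I (staircase corners).
Redundant generators: x^24*y^2, x^22*y
Minimal generators: x^21, x^15*y^6, x^3*y^8, y^11
Corners: x^2y^10, x^14y^7, x^20y^5
Socle dim=3


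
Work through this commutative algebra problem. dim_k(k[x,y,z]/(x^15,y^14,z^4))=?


Basis: x^iy^jz^k, i<15,j<14,k<4
15*14*4=840


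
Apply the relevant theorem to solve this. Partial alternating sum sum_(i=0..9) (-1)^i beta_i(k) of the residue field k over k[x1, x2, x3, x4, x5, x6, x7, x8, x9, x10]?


Koszul resolution: beta_i(k)=C(n,i), n=10
sum_(i=0..p) (-1)^i C(n,i) = (-1)^p C(n-1,p)
(-1)^9*C(9,9) = (-1)^9*1 = -1


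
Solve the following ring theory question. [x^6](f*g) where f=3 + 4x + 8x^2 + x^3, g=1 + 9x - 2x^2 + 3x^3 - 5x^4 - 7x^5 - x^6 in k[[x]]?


[x^6] = sum a_i*b_j, i+j=6
  3*-1=-3
  4*-7=-28
  8*-5=-40
  1*3=3
Sum=-68


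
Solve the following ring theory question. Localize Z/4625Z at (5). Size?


5-primary part: 4625=5^3*37
Size=5^3=125


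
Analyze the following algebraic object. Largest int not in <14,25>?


gcd(14,25)=1 => F=ab-a-b=14*25-14-25=350-39=311


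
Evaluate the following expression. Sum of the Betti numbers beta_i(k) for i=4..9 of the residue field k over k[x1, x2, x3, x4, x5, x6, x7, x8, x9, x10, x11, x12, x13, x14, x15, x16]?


Koszul resolution: beta_i(k)=C(n,i), n=16
C(16,4)=1820, C(16,5)=4368, C(16,6)=8008, C(16,7)=11440, C(16,8)=12870, C(16,9)=11440
Sum=49946


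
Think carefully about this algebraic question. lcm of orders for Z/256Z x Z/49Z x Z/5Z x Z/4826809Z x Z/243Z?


Exponent = lcm of the cyclic orders; pairwise coprime => product.
2^8*7^2*5^1*13^6*3^5=256*49*5*4826809*243=73565202896640


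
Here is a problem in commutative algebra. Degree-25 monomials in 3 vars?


C(d+n-1,n-1)=C(27,2)=351


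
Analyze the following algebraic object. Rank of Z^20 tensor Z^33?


rank(M(x)N) = rank(M)*rank(N)
20*33 = 660


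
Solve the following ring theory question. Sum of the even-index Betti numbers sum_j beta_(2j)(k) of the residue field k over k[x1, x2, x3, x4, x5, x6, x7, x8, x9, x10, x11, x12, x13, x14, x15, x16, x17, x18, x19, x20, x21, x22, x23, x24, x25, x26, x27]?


Koszul resolution: beta_i(k)=C(n,i), n=27
sum_even C(27,i) = 2^(n-1) = 2^26 = 67108864


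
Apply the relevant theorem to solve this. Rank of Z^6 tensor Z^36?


rank(M(x)N) = rank(M)*rank(N)
6*36 = 216


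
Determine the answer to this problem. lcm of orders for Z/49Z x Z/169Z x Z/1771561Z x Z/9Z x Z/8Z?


Exponent = lcm of the cyclic orders; pairwise coprime => product.
7^2*13^2*11^6*3^2*2^3=49*169*1771561*9*8=1056261358152


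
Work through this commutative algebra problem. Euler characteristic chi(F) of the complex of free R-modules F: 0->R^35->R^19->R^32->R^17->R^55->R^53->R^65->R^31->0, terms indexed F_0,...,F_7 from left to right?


chi = sum (-1)^i * rank:
(-1)^0*35=35
(-1)^1*19=-19
(-1)^2*32=32
(-1)^3*17=-17
(-1)^4*55=55
(-1)^5*53=-53
(-1)^6*65=65
(-1)^7*31=-31
chi=67


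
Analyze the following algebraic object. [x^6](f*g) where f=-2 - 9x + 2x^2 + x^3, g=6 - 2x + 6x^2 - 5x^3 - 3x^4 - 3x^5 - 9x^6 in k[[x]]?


[x^6] = sum a_i*b_j, i+j=6
  -2*-9=18
  -9*-3=27
  2*-3=-6
  1*-5=-5
Sum=34


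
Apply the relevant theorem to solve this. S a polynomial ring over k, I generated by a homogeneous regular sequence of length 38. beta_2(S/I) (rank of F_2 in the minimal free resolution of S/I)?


Regular sequence => Koszul complex is the minimal free resolution.
Syz_1 minimally generated by Koszul relations f_i*e_j - f_j*e_i (i<j): mu(Syz_1) = beta_2 = C(m,2) = m(m-1)/2
m=38
38*37/2 = 703


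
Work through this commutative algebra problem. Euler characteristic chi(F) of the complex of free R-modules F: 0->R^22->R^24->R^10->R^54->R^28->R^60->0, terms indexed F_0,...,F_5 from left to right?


chi = sum (-1)^i * rank:
(-1)^0*22=22
(-1)^1*24=-24
(-1)^2*10=10
(-1)^3*54=-54
(-1)^4*28=28
(-1)^5*60=-60
chi=-78


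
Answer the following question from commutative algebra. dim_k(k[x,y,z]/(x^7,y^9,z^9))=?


Basis: x^iy^jz^k, i<7,j<9,k<9
7*9*9=567


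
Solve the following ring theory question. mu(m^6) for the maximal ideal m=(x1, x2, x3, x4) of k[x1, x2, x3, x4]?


Graded Nakayama: mu(m^d) = dim_k (m^d/m^(d+1)) = #degree-6 monomials in 4 vars
C(n+d-1,d)=C(9,6)=84


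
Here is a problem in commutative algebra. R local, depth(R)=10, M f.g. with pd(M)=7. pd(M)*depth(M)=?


pd+depth=10
depth=10-7=3
pd*depth=7*3=21
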